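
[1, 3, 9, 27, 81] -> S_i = 1*3^i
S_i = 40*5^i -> [40, 200, 1000, 5000, 25000]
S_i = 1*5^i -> [1, 5, 25, 125, 625]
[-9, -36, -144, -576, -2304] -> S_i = -9*4^i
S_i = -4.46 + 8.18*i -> [-4.46, 3.72, 11.9, 20.08, 28.26]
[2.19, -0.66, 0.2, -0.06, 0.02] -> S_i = 2.19*(-0.30)^i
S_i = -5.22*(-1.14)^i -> [-5.22, 5.95, -6.78, 7.73, -8.82]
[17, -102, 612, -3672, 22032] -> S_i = 17*-6^i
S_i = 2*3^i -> [2, 6, 18, 54, 162]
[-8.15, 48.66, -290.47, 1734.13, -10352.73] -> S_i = -8.15*(-5.97)^i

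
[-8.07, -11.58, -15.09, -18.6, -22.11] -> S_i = -8.07 + -3.51*i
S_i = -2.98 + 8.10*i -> [-2.98, 5.12, 13.22, 21.32, 29.42]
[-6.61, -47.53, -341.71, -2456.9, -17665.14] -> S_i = -6.61*7.19^i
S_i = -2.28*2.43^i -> [-2.28, -5.54, -13.46, -32.72, -79.5]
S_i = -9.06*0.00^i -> [-9.06, -0.0, -0.0, -0.0, -0.0]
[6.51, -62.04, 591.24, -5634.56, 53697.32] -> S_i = 6.51*(-9.53)^i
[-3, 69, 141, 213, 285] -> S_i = -3 + 72*i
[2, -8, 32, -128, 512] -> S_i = 2*-4^i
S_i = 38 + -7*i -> [38, 31, 24, 17, 10]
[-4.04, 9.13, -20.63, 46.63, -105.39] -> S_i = -4.04*(-2.26)^i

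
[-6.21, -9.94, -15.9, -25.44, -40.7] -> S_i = -6.21*1.60^i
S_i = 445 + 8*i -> [445, 453, 461, 469, 477]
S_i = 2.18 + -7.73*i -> [2.18, -5.55, -13.28, -21.01, -28.74]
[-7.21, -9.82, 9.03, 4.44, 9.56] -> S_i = Random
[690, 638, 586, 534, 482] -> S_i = 690 + -52*i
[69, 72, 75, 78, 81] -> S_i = 69 + 3*i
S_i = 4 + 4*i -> [4, 8, 12, 16, 20]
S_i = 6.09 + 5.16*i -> [6.09, 11.25, 16.41, 21.57, 26.73]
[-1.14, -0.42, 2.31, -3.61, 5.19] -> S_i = Random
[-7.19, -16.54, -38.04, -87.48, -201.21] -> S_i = -7.19*2.30^i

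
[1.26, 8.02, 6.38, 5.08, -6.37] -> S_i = Random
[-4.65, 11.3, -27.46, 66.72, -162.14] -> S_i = -4.65*(-2.43)^i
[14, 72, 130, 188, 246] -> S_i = 14 + 58*i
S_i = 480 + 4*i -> [480, 484, 488, 492, 496]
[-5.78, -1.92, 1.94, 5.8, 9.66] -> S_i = -5.78 + 3.86*i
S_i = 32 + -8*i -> [32, 24, 16, 8, 0]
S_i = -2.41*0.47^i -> [-2.41, -1.13, -0.53, -0.25, -0.12]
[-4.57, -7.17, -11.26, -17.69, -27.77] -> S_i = -4.57*1.57^i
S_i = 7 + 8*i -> [7, 15, 23, 31, 39]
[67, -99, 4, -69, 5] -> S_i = Random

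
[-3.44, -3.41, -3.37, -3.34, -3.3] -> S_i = -3.44*0.99^i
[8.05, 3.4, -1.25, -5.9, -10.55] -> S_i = 8.05 + -4.65*i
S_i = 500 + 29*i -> [500, 529, 558, 587, 616]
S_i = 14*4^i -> [14, 56, 224, 896, 3584]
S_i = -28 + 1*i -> [-28, -27, -26, -25, -24]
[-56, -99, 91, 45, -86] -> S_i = Random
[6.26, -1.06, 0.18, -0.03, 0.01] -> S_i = 6.26*(-0.17)^i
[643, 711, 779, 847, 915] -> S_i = 643 + 68*i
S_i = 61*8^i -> [61, 488, 3904, 31232, 249856]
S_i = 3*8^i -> [3, 24, 192, 1536, 12288]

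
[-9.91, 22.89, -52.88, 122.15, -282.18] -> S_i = -9.91*(-2.31)^i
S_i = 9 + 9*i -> [9, 18, 27, 36, 45]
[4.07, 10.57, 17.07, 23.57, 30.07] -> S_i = 4.07 + 6.50*i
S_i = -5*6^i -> [-5, -30, -180, -1080, -6480]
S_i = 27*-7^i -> [27, -189, 1323, -9261, 64827]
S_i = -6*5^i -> [-6, -30, -150, -750, -3750]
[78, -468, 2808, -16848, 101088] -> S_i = 78*-6^i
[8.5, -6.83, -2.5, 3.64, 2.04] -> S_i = Random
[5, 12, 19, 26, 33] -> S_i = 5 + 7*i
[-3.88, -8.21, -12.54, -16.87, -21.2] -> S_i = -3.88 + -4.33*i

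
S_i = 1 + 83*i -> [1, 84, 167, 250, 333]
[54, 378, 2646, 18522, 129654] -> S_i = 54*7^i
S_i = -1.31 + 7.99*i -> [-1.31, 6.68, 14.67, 22.66, 30.65]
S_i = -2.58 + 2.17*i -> [-2.58, -0.41, 1.76, 3.93, 6.1]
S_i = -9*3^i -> [-9, -27, -81, -243, -729]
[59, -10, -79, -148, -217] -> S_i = 59 + -69*i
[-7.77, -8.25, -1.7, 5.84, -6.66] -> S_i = Random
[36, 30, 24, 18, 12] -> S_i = 36 + -6*i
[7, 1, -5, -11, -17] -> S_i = 7 + -6*i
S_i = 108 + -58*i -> [108, 50, -8, -66, -124]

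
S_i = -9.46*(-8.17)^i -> [-9.46, 77.29, -631.44, 5158.9, -42148.23]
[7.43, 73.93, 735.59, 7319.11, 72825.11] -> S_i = 7.43*9.95^i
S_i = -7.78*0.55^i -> [-7.78, -4.28, -2.35, -1.29, -0.71]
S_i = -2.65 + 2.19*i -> [-2.65, -0.46, 1.73, 3.92, 6.11]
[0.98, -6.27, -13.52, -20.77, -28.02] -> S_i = 0.98 + -7.25*i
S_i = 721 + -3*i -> [721, 718, 715, 712, 709]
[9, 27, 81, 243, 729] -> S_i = 9*3^i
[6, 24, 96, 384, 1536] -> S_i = 6*4^i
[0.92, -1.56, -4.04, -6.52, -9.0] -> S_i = 0.92 + -2.48*i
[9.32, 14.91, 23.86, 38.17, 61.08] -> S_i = 9.32*1.60^i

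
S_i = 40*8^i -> [40, 320, 2560, 20480, 163840]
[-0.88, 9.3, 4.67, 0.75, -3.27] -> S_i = Random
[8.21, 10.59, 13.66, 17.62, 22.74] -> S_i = 8.21*1.29^i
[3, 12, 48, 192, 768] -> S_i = 3*4^i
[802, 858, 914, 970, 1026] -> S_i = 802 + 56*i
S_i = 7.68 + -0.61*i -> [7.68, 7.07, 6.46, 5.85, 5.24]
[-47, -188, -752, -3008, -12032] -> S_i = -47*4^i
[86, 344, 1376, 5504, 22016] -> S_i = 86*4^i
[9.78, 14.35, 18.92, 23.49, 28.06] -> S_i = 9.78 + 4.57*i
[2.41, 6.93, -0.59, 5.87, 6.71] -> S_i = Random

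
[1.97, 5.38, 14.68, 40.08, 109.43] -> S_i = 1.97*2.73^i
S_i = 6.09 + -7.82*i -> [6.09, -1.73, -9.55, -17.37, -25.19]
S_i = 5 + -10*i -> [5, -5, -15, -25, -35]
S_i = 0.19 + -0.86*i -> [0.19, -0.67, -1.53, -2.39, -3.25]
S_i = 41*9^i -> [41, 369, 3321, 29889, 269001]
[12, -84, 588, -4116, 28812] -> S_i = 12*-7^i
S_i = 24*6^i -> [24, 144, 864, 5184, 31104]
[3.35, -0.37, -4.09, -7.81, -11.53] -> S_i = 3.35 + -3.72*i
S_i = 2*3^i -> [2, 6, 18, 54, 162]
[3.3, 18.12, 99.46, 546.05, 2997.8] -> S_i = 3.30*5.49^i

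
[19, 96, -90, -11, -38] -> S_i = Random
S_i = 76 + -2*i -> [76, 74, 72, 70, 68]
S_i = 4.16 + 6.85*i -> [4.16, 11.01, 17.86, 24.71, 31.56]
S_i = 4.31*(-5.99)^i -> [4.31, -25.82, 154.64, -926.31, 5548.61]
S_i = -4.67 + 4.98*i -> [-4.67, 0.31, 5.29, 10.27, 15.25]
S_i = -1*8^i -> [-1, -8, -64, -512, -4096]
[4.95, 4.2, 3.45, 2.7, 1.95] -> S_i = 4.95 + -0.75*i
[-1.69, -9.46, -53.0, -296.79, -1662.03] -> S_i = -1.69*5.60^i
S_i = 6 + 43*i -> [6, 49, 92, 135, 178]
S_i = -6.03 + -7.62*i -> [-6.03, -13.65, -21.27, -28.89, -36.51]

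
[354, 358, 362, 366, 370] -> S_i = 354 + 4*i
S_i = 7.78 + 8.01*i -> [7.78, 15.79, 23.8, 31.81, 39.82]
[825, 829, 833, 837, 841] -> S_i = 825 + 4*i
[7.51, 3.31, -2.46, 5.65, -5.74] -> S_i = Random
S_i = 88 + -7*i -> [88, 81, 74, 67, 60]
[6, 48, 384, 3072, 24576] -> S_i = 6*8^i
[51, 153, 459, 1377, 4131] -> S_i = 51*3^i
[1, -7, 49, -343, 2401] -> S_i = 1*-7^i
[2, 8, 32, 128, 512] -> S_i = 2*4^i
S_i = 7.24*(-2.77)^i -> [7.24, -20.05, 55.55, -153.88, 426.24]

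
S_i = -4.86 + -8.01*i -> [-4.86, -12.87, -20.88, -28.89, -36.9]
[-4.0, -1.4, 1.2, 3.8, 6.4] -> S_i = -4.00 + 2.60*i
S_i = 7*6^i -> [7, 42, 252, 1512, 9072]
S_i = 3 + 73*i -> [3, 76, 149, 222, 295]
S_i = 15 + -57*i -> [15, -42, -99, -156, -213]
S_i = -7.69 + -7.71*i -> [-7.69, -15.4, -23.11, -30.82, -38.53]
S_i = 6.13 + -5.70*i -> [6.13, 0.43, -5.27, -10.97, -16.67]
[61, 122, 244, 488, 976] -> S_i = 61*2^i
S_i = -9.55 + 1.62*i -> [-9.55, -7.93, -6.31, -4.69, -3.07]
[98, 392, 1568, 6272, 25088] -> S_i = 98*4^i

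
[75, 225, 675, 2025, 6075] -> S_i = 75*3^i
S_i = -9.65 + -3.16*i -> [-9.65, -12.81, -15.97, -19.13, -22.29]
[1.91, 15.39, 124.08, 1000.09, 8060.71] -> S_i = 1.91*8.06^i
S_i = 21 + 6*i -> [21, 27, 33, 39, 45]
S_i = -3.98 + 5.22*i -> [-3.98, 1.24, 6.46, 11.68, 16.9]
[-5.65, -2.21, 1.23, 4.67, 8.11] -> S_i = -5.65 + 3.44*i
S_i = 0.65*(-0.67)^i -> [0.65, -0.44, 0.29, -0.2, 0.13]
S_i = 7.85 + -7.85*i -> [7.85, 0.0, -7.85, -15.7, -23.55]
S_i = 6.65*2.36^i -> [6.65, 15.69, 37.04, 87.41, 206.29]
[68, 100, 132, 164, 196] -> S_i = 68 + 32*i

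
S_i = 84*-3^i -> [84, -252, 756, -2268, 6804]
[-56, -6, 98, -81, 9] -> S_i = Random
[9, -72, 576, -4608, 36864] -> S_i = 9*-8^i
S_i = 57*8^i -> [57, 456, 3648, 29184, 233472]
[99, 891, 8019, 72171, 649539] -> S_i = 99*9^i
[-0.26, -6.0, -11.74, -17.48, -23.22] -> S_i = -0.26 + -5.74*i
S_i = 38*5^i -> [38, 190, 950, 4750, 23750]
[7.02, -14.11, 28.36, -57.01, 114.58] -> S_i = 7.02*(-2.01)^i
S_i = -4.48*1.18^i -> [-4.48, -5.29, -6.24, -7.36, -8.69]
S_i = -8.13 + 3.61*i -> [-8.13, -4.52, -0.91, 2.7, 6.31]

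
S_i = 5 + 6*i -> [5, 11, 17, 23, 29]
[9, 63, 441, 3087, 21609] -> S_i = 9*7^i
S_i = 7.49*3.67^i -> [7.49, 27.49, 100.88, 370.24, 1358.77]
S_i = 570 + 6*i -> [570, 576, 582, 588, 594]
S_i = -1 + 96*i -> [-1, 95, 191, 287, 383]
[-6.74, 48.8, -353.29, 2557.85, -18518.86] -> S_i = -6.74*(-7.24)^i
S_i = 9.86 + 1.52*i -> [9.86, 11.38, 12.9, 14.42, 15.94]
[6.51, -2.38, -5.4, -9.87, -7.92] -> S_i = Random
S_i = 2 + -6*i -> [2, -4, -10, -16, -22]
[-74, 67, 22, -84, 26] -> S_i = Random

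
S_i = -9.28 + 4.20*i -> [-9.28, -5.08, -0.88, 3.32, 7.52]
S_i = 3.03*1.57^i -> [3.03, 4.76, 7.47, 11.73, 18.41]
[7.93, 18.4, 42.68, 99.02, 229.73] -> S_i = 7.93*2.32^i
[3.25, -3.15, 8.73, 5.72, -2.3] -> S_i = Random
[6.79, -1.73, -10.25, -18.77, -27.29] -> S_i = 6.79 + -8.52*i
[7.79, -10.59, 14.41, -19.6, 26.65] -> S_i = 7.79*(-1.36)^i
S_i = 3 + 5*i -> [3, 8, 13, 18, 23]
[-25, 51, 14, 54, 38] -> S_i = Random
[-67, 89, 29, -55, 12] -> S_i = Random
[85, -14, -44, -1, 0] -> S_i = Random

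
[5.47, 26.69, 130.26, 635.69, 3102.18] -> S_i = 5.47*4.88^i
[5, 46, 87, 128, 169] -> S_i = 5 + 41*i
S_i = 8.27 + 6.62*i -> [8.27, 14.89, 21.51, 28.13, 34.75]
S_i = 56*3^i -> [56, 168, 504, 1512, 4536]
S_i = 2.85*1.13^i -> [2.85, 3.22, 3.64, 4.11, 4.65]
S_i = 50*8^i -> [50, 400, 3200, 25600, 204800]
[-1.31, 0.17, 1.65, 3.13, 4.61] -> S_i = -1.31 + 1.48*i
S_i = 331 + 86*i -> [331, 417, 503, 589, 675]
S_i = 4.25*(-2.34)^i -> [4.25, -9.94, 23.27, -54.45, 127.42]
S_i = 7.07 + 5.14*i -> [7.07, 12.21, 17.35, 22.49, 27.63]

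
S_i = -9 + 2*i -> [-9, -7, -5, -3, -1]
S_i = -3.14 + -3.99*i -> [-3.14, -7.13, -11.12, -15.11, -19.1]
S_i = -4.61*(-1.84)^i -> [-4.61, 8.48, -15.61, 28.72, -52.84]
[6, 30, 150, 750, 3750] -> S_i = 6*5^i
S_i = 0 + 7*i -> [0, 7, 14, 21, 28]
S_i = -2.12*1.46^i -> [-2.12, -3.1, -4.52, -6.6, -9.63]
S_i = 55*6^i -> [55, 330, 1980, 11880, 71280]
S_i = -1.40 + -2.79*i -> [-1.4, -4.19, -6.98, -9.77, -12.56]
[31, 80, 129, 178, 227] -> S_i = 31 + 49*i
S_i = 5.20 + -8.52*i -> [5.2, -3.32, -11.84, -20.36, -28.88]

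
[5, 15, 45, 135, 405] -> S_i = 5*3^i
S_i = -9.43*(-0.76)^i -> [-9.43, 7.17, -5.45, 4.14, -3.15]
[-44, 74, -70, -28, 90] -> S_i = Random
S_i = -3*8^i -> [-3, -24, -192, -1536, -12288]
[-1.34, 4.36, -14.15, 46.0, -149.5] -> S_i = -1.34*(-3.25)^i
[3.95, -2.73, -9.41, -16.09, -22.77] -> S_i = 3.95 + -6.68*i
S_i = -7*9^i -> [-7, -63, -567, -5103, -45927]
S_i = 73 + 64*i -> [73, 137, 201, 265, 329]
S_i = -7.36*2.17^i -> [-7.36, -15.97, -34.66, -75.21, -163.2]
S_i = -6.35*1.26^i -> [-6.35, -8.0, -10.08, -12.7, -16.01]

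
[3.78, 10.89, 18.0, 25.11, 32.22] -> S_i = 3.78 + 7.11*i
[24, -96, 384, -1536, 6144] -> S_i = 24*-4^i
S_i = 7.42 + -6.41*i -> [7.42, 1.01, -5.4, -11.81, -18.22]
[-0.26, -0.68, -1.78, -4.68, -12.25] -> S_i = -0.26*2.62^i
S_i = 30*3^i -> [30, 90, 270, 810, 2430]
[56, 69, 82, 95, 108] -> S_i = 56 + 13*i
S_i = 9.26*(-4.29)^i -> [9.26, -39.73, 170.42, -731.11, 3136.46]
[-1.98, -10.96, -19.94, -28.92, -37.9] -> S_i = -1.98 + -8.98*i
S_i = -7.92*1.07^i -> [-7.92, -8.47, -9.07, -9.7, -10.38]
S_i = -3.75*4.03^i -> [-3.75, -15.11, -60.9, -245.44, -989.13]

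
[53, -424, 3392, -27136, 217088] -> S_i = 53*-8^i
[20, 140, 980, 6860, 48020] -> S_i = 20*7^i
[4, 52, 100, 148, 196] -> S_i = 4 + 48*i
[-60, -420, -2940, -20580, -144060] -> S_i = -60*7^i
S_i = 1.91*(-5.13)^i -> [1.91, -9.8, 50.27, -257.86, 1322.83]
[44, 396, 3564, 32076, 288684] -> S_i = 44*9^i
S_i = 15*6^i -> [15, 90, 540, 3240, 19440]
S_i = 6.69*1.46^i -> [6.69, 9.77, 14.26, 20.82, 30.4]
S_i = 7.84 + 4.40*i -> [7.84, 12.24, 16.64, 21.04, 25.44]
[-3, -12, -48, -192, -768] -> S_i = -3*4^i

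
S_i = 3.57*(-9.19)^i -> [3.57, -32.81, 301.51, -2770.86, 25464.21]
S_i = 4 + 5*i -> [4, 9, 14, 19, 24]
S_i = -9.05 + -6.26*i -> [-9.05, -15.31, -21.57, -27.83, -34.09]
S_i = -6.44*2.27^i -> [-6.44, -14.62, -33.18, -75.33, -171.0]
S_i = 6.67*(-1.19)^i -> [6.67, -7.94, 9.45, -11.24, 13.38]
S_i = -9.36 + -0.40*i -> [-9.36, -9.76, -10.16, -10.56, -10.96]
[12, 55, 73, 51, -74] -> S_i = Random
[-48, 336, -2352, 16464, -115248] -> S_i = -48*-7^i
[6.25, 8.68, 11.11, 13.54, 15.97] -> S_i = 6.25 + 2.43*i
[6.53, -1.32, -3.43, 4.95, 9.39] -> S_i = Random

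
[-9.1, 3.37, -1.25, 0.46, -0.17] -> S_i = -9.10*(-0.37)^i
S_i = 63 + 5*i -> [63, 68, 73, 78, 83]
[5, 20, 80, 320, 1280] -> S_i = 5*4^i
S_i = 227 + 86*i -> [227, 313, 399, 485, 571]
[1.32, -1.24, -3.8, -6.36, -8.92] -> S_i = 1.32 + -2.56*i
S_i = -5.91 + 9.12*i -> [-5.91, 3.21, 12.33, 21.45, 30.57]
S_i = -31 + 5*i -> [-31, -26, -21, -16, -11]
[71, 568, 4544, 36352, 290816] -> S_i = 71*8^i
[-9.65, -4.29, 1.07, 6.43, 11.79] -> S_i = -9.65 + 5.36*i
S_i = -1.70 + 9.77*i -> [-1.7, 8.07, 17.84, 27.61, 37.38]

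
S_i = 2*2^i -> [2, 4, 8, 16, 32]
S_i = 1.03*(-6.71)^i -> [1.03, -6.91, 46.37, -311.18, 2087.98]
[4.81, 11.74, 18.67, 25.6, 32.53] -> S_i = 4.81 + 6.93*i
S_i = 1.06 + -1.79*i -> [1.06, -0.73, -2.52, -4.31, -6.1]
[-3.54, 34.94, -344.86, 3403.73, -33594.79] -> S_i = -3.54*(-9.87)^i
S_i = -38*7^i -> [-38, -266, -1862, -13034, -91238]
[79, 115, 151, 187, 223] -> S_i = 79 + 36*i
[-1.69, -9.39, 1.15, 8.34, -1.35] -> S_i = Random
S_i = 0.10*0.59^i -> [0.1, 0.06, 0.03, 0.02, 0.01]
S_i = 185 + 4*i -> [185, 189, 193, 197, 201]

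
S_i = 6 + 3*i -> [6, 9, 12, 15, 18]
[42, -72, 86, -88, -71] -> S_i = Random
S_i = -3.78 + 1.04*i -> [-3.78, -2.74, -1.7, -0.66, 0.38]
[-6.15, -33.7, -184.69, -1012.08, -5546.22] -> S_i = -6.15*5.48^i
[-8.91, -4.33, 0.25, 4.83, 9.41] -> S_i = -8.91 + 4.58*i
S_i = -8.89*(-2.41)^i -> [-8.89, 21.42, -51.63, 124.44, -299.9]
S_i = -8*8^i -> [-8, -64, -512, -4096, -32768]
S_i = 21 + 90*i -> [21, 111, 201, 291, 381]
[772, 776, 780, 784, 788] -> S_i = 772 + 4*i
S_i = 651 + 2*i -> [651, 653, 655, 657, 659]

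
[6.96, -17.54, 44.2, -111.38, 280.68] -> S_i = 6.96*(-2.52)^i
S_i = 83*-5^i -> [83, -415, 2075, -10375, 51875]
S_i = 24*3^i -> [24, 72, 216, 648, 1944]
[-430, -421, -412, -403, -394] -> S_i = -430 + 9*i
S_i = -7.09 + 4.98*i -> [-7.09, -2.11, 2.87, 7.85, 12.83]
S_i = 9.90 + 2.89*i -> [9.9, 12.79, 15.68, 18.57, 21.46]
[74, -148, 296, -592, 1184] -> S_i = 74*-2^i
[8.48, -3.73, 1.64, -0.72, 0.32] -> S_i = 8.48*(-0.44)^i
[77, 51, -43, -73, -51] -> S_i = Random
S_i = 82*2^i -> [82, 164, 328, 656, 1312]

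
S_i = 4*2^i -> [4, 8, 16, 32, 64]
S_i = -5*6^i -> [-5, -30, -180, -1080, -6480]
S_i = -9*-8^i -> [-9, 72, -576, 4608, -36864]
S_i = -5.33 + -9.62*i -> [-5.33, -14.95, -24.57, -34.19, -43.81]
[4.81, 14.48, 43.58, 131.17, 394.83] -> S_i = 4.81*3.01^i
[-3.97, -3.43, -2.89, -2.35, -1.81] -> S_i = -3.97 + 0.54*i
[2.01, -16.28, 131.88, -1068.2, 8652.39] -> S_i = 2.01*(-8.10)^i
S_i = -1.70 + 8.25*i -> [-1.7, 6.55, 14.8, 23.05, 31.3]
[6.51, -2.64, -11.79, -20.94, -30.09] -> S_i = 6.51 + -9.15*i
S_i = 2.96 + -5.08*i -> [2.96, -2.12, -7.2, -12.28, -17.36]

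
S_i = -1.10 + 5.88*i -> [-1.1, 4.78, 10.66, 16.54, 22.42]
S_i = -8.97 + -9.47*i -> [-8.97, -18.44, -27.91, -37.38, -46.85]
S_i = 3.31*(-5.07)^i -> [3.31, -16.78, 85.08, -431.37, 2187.06]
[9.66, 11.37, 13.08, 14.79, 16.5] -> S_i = 9.66 + 1.71*i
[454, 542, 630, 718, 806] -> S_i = 454 + 88*i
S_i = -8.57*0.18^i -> [-8.57, -1.54, -0.28, -0.05, -0.01]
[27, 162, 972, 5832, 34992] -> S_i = 27*6^i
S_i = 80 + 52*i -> [80, 132, 184, 236, 288]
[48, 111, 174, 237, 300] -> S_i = 48 + 63*i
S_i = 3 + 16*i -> [3, 19, 35, 51, 67]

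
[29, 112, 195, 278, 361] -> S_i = 29 + 83*i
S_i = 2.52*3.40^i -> [2.52, 8.57, 29.13, 99.05, 336.76]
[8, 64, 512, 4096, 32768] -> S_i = 8*8^i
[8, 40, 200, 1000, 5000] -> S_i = 8*5^i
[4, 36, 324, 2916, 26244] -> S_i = 4*9^i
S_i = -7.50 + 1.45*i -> [-7.5, -6.05, -4.6, -3.15, -1.7]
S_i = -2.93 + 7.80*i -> [-2.93, 4.87, 12.67, 20.47, 28.27]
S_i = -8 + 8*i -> [-8, 0, 8, 16, 24]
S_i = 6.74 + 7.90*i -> [6.74, 14.64, 22.54, 30.44, 38.34]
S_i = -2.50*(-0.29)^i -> [-2.5, 0.72, -0.21, 0.06, -0.02]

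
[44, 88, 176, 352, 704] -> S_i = 44*2^i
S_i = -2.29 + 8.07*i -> [-2.29, 5.78, 13.85, 21.92, 29.99]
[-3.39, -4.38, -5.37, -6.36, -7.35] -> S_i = -3.39 + -0.99*i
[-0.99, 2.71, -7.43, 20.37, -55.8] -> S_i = -0.99*(-2.74)^i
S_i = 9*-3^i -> [9, -27, 81, -243, 729]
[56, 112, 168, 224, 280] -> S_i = 56 + 56*i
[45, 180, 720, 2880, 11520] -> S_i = 45*4^i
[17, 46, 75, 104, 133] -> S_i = 17 + 29*i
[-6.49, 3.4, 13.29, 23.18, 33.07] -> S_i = -6.49 + 9.89*i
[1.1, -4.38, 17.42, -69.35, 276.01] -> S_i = 1.10*(-3.98)^i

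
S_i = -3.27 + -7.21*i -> [-3.27, -10.48, -17.69, -24.9, -32.11]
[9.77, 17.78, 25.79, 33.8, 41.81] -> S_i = 9.77 + 8.01*i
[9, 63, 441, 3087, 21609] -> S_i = 9*7^i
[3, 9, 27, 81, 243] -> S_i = 3*3^i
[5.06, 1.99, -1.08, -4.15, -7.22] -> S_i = 5.06 + -3.07*i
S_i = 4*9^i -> [4, 36, 324, 2916, 26244]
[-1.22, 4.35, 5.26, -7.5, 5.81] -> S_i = Random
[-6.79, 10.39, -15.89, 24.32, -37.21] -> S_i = -6.79*(-1.53)^i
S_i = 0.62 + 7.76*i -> [0.62, 8.38, 16.14, 23.9, 31.66]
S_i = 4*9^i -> [4, 36, 324, 2916, 26244]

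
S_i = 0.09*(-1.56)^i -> [0.09, -0.14, 0.22, -0.34, 0.53]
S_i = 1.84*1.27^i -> [1.84, 2.34, 2.97, 3.77, 4.79]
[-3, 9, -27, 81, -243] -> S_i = -3*-3^i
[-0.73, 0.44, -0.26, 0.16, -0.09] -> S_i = -0.73*(-0.60)^i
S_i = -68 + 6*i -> [-68, -62, -56, -50, -44]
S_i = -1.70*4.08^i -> [-1.7, -6.94, -28.3, -115.46, -471.07]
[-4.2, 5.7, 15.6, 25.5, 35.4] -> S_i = -4.20 + 9.90*i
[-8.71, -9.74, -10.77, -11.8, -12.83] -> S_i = -8.71 + -1.03*i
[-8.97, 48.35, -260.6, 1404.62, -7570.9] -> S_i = -8.97*(-5.39)^i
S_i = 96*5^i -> [96, 480, 2400, 12000, 60000]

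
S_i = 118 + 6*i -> [118, 124, 130, 136, 142]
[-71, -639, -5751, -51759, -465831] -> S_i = -71*9^i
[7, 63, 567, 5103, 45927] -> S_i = 7*9^i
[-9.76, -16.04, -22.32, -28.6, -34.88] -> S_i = -9.76 + -6.28*i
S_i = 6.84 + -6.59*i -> [6.84, 0.25, -6.34, -12.93, -19.52]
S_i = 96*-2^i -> [96, -192, 384, -768, 1536]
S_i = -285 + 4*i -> [-285, -281, -277, -273, -269]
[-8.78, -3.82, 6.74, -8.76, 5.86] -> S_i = Random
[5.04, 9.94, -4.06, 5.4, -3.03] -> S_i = Random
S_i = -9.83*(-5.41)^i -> [-9.83, 53.18, -287.71, 1556.49, -8420.59]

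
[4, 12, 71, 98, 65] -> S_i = Random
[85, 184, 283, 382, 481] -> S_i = 85 + 99*i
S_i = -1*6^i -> [-1, -6, -36, -216, -1296]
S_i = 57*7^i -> [57, 399, 2793, 19551, 136857]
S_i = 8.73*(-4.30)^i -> [8.73, -37.54, 161.42, -694.1, 2984.61]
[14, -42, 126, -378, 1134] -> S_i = 14*-3^i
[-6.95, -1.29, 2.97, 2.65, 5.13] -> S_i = Random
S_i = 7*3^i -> [7, 21, 63, 189, 567]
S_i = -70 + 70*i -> [-70, 0, 70, 140, 210]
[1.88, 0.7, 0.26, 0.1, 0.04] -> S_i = 1.88*0.37^i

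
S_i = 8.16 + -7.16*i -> [8.16, 1.0, -6.16, -13.32, -20.48]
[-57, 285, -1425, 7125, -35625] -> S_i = -57*-5^i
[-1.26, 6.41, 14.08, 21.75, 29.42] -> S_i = -1.26 + 7.67*i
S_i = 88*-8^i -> [88, -704, 5632, -45056, 360448]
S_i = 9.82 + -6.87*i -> [9.82, 2.95, -3.92, -10.79, -17.66]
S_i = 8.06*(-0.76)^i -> [8.06, -6.13, 4.66, -3.54, 2.69]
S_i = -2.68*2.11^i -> [-2.68, -5.65, -11.93, -25.18, -53.12]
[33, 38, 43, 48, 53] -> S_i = 33 + 5*i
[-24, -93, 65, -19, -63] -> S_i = Random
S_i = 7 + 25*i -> [7, 32, 57, 82, 107]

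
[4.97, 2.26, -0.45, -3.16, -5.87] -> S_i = 4.97 + -2.71*i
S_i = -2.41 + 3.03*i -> [-2.41, 0.62, 3.65, 6.68, 9.71]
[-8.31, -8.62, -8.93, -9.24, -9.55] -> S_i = -8.31 + -0.31*i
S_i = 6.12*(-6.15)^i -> [6.12, -37.64, 231.47, -1423.56, 8754.91]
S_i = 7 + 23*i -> [7, 30, 53, 76, 99]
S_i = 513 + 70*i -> [513, 583, 653, 723, 793]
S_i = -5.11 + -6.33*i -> [-5.11, -11.44, -17.77, -24.1, -30.43]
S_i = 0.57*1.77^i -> [0.57, 1.01, 1.79, 3.16, 5.59]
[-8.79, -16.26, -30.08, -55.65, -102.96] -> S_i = -8.79*1.85^i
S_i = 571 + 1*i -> [571, 572, 573, 574, 575]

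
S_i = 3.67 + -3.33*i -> [3.67, 0.34, -2.99, -6.32, -9.65]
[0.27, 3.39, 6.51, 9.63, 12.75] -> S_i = 0.27 + 3.12*i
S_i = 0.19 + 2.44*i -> [0.19, 2.63, 5.07, 7.51, 9.95]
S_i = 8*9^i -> [8, 72, 648, 5832, 52488]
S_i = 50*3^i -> [50, 150, 450, 1350, 4050]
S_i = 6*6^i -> [6, 36, 216, 1296, 7776]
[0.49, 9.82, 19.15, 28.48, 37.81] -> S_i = 0.49 + 9.33*i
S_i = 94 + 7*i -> [94, 101, 108, 115, 122]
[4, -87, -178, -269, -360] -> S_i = 4 + -91*i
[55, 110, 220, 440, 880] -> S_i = 55*2^i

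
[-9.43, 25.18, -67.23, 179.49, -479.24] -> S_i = -9.43*(-2.67)^i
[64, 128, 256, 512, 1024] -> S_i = 64*2^i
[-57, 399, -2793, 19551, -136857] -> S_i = -57*-7^i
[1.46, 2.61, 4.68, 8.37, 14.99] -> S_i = 1.46*1.79^i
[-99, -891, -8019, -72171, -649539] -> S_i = -99*9^i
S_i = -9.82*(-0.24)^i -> [-9.82, 2.36, -0.57, 0.14, -0.03]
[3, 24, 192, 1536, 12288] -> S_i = 3*8^i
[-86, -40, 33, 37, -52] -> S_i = Random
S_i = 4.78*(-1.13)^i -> [4.78, -5.4, 6.1, -6.9, 7.79]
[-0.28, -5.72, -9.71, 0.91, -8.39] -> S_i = Random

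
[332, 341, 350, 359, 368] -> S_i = 332 + 9*i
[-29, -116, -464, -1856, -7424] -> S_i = -29*4^i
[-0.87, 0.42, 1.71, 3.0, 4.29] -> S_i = -0.87 + 1.29*i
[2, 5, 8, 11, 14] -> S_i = 2 + 3*i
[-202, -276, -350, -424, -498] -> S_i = -202 + -74*i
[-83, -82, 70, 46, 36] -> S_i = Random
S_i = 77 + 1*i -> [77, 78, 79, 80, 81]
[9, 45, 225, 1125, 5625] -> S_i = 9*5^i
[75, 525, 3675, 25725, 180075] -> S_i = 75*7^i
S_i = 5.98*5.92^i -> [5.98, 35.4, 209.58, 1240.7, 7344.94]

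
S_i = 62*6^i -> [62, 372, 2232, 13392, 80352]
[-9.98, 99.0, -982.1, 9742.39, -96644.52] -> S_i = -9.98*(-9.92)^i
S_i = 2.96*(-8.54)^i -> [2.96, -25.28, 215.88, -1843.59, 15744.29]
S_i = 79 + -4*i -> [79, 75, 71, 67, 63]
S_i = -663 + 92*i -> [-663, -571, -479, -387, -295]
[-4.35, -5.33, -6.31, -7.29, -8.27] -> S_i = -4.35 + -0.98*i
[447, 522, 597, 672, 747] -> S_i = 447 + 75*i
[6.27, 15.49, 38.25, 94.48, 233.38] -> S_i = 6.27*2.47^i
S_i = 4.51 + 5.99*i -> [4.51, 10.5, 16.49, 22.48, 28.47]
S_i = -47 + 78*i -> [-47, 31, 109, 187, 265]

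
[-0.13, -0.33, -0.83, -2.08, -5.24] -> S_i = -0.13*2.52^i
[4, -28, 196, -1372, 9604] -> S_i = 4*-7^i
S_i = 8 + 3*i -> [8, 11, 14, 17, 20]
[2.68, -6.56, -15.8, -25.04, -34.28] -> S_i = 2.68 + -9.24*i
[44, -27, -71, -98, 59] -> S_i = Random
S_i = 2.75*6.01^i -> [2.75, 16.53, 99.33, 596.97, 3587.82]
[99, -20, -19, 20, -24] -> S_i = Random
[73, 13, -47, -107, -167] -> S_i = 73 + -60*i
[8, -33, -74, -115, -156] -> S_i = 8 + -41*i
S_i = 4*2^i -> [4, 8, 16, 32, 64]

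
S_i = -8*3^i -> [-8, -24, -72, -216, -648]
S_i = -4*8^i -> [-4, -32, -256, -2048, -16384]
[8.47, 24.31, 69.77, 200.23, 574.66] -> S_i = 8.47*2.87^i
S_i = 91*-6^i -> [91, -546, 3276, -19656, 117936]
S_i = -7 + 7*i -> [-7, 0, 7, 14, 21]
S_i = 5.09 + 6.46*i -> [5.09, 11.55, 18.01, 24.47, 30.93]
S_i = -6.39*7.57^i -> [-6.39, -48.37, -366.18, -2771.97, -20983.81]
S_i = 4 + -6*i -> [4, -2, -8, -14, -20]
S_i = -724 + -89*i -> [-724, -813, -902, -991, -1080]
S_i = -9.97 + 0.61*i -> [-9.97, -9.36, -8.75, -8.14, -7.53]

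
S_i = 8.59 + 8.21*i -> [8.59, 16.8, 25.01, 33.22, 41.43]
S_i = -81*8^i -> [-81, -648, -5184, -41472, -331776]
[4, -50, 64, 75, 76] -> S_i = Random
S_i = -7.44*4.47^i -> [-7.44, -33.26, -148.66, -664.5, -2970.32]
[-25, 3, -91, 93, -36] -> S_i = Random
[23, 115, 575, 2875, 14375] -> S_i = 23*5^i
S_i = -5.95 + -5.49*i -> [-5.95, -11.44, -16.93, -22.42, -27.91]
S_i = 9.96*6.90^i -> [9.96, 68.72, 474.2, 3271.95, 22576.45]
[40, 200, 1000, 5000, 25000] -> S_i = 40*5^i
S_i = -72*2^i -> [-72, -144, -288, -576, -1152]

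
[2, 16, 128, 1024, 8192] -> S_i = 2*8^i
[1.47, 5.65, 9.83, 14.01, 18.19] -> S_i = 1.47 + 4.18*i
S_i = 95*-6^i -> [95, -570, 3420, -20520, 123120]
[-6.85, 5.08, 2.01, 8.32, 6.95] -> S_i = Random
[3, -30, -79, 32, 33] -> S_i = Random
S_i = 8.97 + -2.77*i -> [8.97, 6.2, 3.43, 0.66, -2.11]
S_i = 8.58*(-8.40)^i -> [8.58, -72.07, 605.4, -5085.4, 42717.36]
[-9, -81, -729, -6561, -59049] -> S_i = -9*9^i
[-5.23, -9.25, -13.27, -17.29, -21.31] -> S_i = -5.23 + -4.02*i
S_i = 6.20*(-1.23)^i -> [6.2, -7.63, 9.38, -11.54, 14.19]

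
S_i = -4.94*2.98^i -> [-4.94, -14.72, -43.87, -130.73, -389.58]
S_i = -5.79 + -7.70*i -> [-5.79, -13.49, -21.19, -28.89, -36.59]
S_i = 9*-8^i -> [9, -72, 576, -4608, 36864]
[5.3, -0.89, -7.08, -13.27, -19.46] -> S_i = 5.30 + -6.19*i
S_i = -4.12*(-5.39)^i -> [-4.12, 22.21, -119.69, 645.15, -3477.38]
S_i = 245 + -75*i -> [245, 170, 95, 20, -55]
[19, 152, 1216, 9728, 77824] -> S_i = 19*8^i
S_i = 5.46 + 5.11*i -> [5.46, 10.57, 15.68, 20.79, 25.9]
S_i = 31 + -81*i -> [31, -50, -131, -212, -293]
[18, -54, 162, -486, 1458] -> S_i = 18*-3^i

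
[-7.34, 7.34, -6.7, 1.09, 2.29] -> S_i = Random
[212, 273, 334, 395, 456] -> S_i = 212 + 61*i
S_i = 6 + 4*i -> [6, 10, 14, 18, 22]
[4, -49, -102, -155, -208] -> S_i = 4 + -53*i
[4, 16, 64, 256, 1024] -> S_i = 4*4^i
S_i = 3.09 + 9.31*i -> [3.09, 12.4, 21.71, 31.02, 40.33]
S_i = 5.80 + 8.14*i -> [5.8, 13.94, 22.08, 30.22, 38.36]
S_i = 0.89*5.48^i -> [0.89, 4.88, 26.73, 146.46, 802.62]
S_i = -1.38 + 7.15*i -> [-1.38, 5.77, 12.92, 20.07, 27.22]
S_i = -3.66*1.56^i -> [-3.66, -5.71, -8.91, -13.89, -21.68]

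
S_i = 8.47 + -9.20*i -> [8.47, -0.73, -9.93, -19.13, -28.33]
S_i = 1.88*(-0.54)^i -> [1.88, -1.02, 0.55, -0.3, 0.16]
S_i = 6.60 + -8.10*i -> [6.6, -1.5, -9.6, -17.7, -25.8]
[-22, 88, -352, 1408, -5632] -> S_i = -22*-4^i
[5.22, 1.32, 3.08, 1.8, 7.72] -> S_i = Random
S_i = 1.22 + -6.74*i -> [1.22, -5.52, -12.26, -19.0, -25.74]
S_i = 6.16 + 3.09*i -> [6.16, 9.25, 12.34, 15.43, 18.52]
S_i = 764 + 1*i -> [764, 765, 766, 767, 768]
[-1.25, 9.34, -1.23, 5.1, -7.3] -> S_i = Random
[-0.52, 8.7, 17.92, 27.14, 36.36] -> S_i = -0.52 + 9.22*i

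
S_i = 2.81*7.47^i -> [2.81, 20.99, 156.8, 1171.3, 8749.61]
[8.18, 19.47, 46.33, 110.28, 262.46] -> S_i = 8.18*2.38^i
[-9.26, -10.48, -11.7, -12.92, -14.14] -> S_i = -9.26 + -1.22*i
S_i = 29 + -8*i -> [29, 21, 13, 5, -3]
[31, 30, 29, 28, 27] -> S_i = 31 + -1*i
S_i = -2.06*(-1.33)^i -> [-2.06, 2.74, -3.64, 4.85, -6.45]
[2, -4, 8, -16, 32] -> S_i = 2*-2^i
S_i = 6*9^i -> [6, 54, 486, 4374, 39366]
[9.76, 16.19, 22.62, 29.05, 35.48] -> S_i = 9.76 + 6.43*i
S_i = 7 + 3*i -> [7, 10, 13, 16, 19]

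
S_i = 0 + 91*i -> [0, 91, 182, 273, 364]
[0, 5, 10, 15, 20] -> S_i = 0 + 5*i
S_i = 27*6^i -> [27, 162, 972, 5832, 34992]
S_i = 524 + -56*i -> [524, 468, 412, 356, 300]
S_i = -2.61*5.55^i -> [-2.61, -14.49, -80.39, -446.19, -2476.35]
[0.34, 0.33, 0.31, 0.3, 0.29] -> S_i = 0.34*0.96^i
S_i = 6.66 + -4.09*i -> [6.66, 2.57, -1.52, -5.61, -9.7]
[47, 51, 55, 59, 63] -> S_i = 47 + 4*i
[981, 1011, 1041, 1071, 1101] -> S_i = 981 + 30*i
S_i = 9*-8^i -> [9, -72, 576, -4608, 36864]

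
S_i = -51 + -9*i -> [-51, -60, -69, -78, -87]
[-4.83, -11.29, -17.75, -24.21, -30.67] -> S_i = -4.83 + -6.46*i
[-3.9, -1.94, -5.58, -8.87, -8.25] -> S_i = Random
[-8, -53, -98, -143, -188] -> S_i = -8 + -45*i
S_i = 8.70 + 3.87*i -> [8.7, 12.57, 16.44, 20.31, 24.18]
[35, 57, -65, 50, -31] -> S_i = Random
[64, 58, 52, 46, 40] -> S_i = 64 + -6*i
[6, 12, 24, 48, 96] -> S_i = 6*2^i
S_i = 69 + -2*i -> [69, 67, 65, 63, 61]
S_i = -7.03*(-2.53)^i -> [-7.03, 17.79, -45.0, 113.85, -288.03]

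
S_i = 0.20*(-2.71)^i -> [0.2, -0.54, 1.47, -3.98, 10.79]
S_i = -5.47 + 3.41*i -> [-5.47, -2.06, 1.35, 4.76, 8.17]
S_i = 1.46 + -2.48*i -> [1.46, -1.02, -3.5, -5.98, -8.46]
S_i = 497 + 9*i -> [497, 506, 515, 524, 533]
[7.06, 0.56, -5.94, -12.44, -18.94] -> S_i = 7.06 + -6.50*i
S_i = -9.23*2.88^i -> [-9.23, -26.58, -76.56, -220.49, -635.0]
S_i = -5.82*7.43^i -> [-5.82, -43.24, -321.29, -2387.2, -17736.92]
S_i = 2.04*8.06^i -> [2.04, 16.44, 132.53, 1068.16, 8609.35]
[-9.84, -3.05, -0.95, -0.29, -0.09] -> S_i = -9.84*0.31^i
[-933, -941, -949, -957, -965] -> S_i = -933 + -8*i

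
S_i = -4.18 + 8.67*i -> [-4.18, 4.49, 13.16, 21.83, 30.5]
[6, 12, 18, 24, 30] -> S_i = 6 + 6*i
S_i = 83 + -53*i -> [83, 30, -23, -76, -129]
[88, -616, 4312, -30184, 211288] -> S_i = 88*-7^i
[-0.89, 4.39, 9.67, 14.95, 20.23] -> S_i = -0.89 + 5.28*i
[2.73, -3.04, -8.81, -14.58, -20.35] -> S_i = 2.73 + -5.77*i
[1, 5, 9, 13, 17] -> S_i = 1 + 4*i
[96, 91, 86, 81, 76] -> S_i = 96 + -5*i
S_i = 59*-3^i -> [59, -177, 531, -1593, 4779]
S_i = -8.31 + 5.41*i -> [-8.31, -2.9, 2.51, 7.92, 13.33]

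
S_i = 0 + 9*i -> [0, 9, 18, 27, 36]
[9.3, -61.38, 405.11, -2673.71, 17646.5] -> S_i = 9.30*(-6.60)^i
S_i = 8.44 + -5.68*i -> [8.44, 2.76, -2.92, -8.6, -14.28]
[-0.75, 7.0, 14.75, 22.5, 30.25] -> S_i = -0.75 + 7.75*i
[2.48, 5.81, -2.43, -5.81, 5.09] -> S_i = Random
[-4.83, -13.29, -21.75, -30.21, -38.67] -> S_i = -4.83 + -8.46*i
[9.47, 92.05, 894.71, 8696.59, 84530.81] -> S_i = 9.47*9.72^i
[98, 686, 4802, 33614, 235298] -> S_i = 98*7^i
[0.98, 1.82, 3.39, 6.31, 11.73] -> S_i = 0.98*1.86^i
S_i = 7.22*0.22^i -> [7.22, 1.59, 0.35, 0.08, 0.02]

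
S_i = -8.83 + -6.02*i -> [-8.83, -14.85, -20.87, -26.89, -32.91]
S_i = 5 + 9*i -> [5, 14, 23, 32, 41]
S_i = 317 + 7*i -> [317, 324, 331, 338, 345]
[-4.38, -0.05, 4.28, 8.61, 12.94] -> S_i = -4.38 + 4.33*i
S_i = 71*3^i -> [71, 213, 639, 1917, 5751]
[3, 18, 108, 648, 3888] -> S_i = 3*6^i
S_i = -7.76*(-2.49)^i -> [-7.76, 19.32, -48.11, 119.8, -298.3]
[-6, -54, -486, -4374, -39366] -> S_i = -6*9^i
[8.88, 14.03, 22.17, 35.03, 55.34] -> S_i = 8.88*1.58^i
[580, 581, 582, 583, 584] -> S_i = 580 + 1*i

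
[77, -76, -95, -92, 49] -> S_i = Random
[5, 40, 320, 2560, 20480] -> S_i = 5*8^i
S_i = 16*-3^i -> [16, -48, 144, -432, 1296]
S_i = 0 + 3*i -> [0, 3, 6, 9, 12]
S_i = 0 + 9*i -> [0, 9, 18, 27, 36]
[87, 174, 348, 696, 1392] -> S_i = 87*2^i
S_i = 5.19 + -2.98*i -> [5.19, 2.21, -0.77, -3.75, -6.73]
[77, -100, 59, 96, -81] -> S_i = Random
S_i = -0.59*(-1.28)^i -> [-0.59, 0.76, -0.97, 1.24, -1.58]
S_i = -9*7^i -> [-9, -63, -441, -3087, -21609]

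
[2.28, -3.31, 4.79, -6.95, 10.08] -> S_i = 2.28*(-1.45)^i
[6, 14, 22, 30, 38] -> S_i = 6 + 8*i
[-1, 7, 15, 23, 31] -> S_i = -1 + 8*i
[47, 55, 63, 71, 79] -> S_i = 47 + 8*i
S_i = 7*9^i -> [7, 63, 567, 5103, 45927]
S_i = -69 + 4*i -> [-69, -65, -61, -57, -53]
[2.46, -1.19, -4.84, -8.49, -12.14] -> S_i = 2.46 + -3.65*i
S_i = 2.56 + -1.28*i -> [2.56, 1.28, 0.0, -1.28, -2.56]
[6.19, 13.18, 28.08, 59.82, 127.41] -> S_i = 6.19*2.13^i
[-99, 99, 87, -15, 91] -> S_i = Random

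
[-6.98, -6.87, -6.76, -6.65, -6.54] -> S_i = -6.98 + 0.11*i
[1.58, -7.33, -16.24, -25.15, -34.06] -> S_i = 1.58 + -8.91*i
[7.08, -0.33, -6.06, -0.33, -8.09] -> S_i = Random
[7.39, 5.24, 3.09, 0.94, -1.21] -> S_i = 7.39 + -2.15*i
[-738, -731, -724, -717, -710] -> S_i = -738 + 7*i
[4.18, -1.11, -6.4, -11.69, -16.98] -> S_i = 4.18 + -5.29*i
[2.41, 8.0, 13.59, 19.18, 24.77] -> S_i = 2.41 + 5.59*i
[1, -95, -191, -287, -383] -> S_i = 1 + -96*i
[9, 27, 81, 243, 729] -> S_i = 9*3^i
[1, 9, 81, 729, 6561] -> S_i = 1*9^i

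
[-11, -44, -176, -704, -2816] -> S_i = -11*4^i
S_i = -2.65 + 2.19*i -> [-2.65, -0.46, 1.73, 3.92, 6.11]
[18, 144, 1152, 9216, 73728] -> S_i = 18*8^i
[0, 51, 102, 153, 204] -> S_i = 0 + 51*i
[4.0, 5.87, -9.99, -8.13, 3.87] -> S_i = Random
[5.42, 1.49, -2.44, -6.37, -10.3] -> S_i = 5.42 + -3.93*i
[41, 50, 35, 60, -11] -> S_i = Random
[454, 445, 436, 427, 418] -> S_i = 454 + -9*i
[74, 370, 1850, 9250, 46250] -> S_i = 74*5^i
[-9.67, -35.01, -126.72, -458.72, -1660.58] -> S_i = -9.67*3.62^i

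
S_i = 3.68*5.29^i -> [3.68, 19.47, 102.98, 544.77, 2881.84]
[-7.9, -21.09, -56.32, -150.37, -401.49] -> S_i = -7.90*2.67^i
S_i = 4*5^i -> [4, 20, 100, 500, 2500]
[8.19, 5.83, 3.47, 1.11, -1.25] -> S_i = 8.19 + -2.36*i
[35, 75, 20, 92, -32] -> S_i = Random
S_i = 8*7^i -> [8, 56, 392, 2744, 19208]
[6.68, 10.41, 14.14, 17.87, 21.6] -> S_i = 6.68 + 3.73*i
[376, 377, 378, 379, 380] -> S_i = 376 + 1*i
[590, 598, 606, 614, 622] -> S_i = 590 + 8*i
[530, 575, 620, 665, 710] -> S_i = 530 + 45*i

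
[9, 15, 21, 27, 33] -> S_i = 9 + 6*i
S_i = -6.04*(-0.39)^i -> [-6.04, 2.36, -0.92, 0.36, -0.14]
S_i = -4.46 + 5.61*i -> [-4.46, 1.15, 6.76, 12.37, 17.98]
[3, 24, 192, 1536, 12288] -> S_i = 3*8^i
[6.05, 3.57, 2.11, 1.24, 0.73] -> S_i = 6.05*0.59^i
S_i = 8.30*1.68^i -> [8.3, 13.94, 23.43, 39.36, 66.12]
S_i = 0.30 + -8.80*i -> [0.3, -8.5, -17.3, -26.1, -34.9]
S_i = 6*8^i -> [6, 48, 384, 3072, 24576]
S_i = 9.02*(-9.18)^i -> [9.02, -82.8, 760.14, -6978.06, 64058.57]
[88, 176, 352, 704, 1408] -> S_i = 88*2^i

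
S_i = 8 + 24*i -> [8, 32, 56, 80, 104]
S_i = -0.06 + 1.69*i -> [-0.06, 1.63, 3.32, 5.01, 6.7]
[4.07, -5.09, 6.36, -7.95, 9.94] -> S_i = 4.07*(-1.25)^i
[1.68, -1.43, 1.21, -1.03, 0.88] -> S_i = 1.68*(-0.85)^i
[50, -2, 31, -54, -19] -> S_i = Random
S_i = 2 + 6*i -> [2, 8, 14, 20, 26]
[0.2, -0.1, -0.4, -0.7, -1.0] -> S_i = 0.20 + -0.30*i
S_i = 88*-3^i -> [88, -264, 792, -2376, 7128]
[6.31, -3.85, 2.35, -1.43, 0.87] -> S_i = 6.31*(-0.61)^i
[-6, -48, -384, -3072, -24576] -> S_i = -6*8^i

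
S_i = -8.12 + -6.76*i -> [-8.12, -14.88, -21.64, -28.4, -35.16]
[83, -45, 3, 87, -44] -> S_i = Random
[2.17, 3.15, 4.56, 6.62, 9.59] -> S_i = 2.17*1.45^i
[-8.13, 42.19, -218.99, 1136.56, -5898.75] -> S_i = -8.13*(-5.19)^i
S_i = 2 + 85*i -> [2, 87, 172, 257, 342]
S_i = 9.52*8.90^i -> [9.52, 84.73, 754.08, 6711.3, 59730.61]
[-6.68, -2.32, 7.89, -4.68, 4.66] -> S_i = Random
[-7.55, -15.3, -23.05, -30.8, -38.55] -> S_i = -7.55 + -7.75*i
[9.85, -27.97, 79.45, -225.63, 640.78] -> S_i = 9.85*(-2.84)^i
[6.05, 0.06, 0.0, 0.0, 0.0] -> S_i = 6.05*0.01^i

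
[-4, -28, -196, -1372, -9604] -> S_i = -4*7^i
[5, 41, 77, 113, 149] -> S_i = 5 + 36*i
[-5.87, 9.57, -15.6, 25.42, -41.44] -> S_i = -5.87*(-1.63)^i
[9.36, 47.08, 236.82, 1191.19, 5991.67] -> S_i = 9.36*5.03^i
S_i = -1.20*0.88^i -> [-1.2, -1.06, -0.93, -0.82, -0.72]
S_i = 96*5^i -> [96, 480, 2400, 12000, 60000]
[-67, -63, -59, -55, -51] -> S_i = -67 + 4*i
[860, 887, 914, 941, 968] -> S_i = 860 + 27*i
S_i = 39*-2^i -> [39, -78, 156, -312, 624]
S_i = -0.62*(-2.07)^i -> [-0.62, 1.28, -2.66, 5.5, -11.38]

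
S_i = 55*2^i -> [55, 110, 220, 440, 880]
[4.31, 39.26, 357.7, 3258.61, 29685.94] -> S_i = 4.31*9.11^i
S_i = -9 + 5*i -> [-9, -4, 1, 6, 11]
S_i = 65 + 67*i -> [65, 132, 199, 266, 333]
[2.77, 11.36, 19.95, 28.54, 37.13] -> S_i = 2.77 + 8.59*i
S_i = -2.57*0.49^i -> [-2.57, -1.26, -0.62, -0.3, -0.15]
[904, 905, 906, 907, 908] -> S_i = 904 + 1*i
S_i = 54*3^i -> [54, 162, 486, 1458, 4374]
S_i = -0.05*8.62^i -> [-0.05, -0.43, -3.72, -32.03, -276.06]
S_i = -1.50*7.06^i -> [-1.5, -10.59, -74.77, -527.84, -3726.58]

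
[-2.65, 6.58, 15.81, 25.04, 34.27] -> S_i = -2.65 + 9.23*i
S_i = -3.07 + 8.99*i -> [-3.07, 5.92, 14.91, 23.9, 32.89]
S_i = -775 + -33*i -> [-775, -808, -841, -874, -907]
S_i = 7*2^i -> [7, 14, 28, 56, 112]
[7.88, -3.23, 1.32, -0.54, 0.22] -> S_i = 7.88*(-0.41)^i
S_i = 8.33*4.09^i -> [8.33, 34.07, 139.35, 569.92, 2330.98]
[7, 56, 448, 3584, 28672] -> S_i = 7*8^i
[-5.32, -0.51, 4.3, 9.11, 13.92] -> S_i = -5.32 + 4.81*i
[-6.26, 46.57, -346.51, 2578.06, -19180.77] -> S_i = -6.26*(-7.44)^i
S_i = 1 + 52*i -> [1, 53, 105, 157, 209]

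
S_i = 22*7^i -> [22, 154, 1078, 7546, 52822]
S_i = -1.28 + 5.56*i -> [-1.28, 4.28, 9.84, 15.4, 20.96]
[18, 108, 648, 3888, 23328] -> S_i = 18*6^i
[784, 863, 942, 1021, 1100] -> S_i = 784 + 79*i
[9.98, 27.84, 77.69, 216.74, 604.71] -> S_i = 9.98*2.79^i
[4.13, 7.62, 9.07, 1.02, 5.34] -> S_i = Random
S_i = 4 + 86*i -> [4, 90, 176, 262, 348]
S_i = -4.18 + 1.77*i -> [-4.18, -2.41, -0.64, 1.13, 2.9]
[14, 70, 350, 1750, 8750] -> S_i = 14*5^i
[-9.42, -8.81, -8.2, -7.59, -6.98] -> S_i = -9.42 + 0.61*i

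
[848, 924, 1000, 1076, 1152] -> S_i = 848 + 76*i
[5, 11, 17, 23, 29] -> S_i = 5 + 6*i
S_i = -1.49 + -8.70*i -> [-1.49, -10.19, -18.89, -27.59, -36.29]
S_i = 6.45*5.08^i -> [6.45, 32.77, 166.45, 845.57, 4295.51]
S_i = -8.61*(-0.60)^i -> [-8.61, 5.17, -3.1, 1.86, -1.12]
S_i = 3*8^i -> [3, 24, 192, 1536, 12288]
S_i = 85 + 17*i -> [85, 102, 119, 136, 153]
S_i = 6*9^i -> [6, 54, 486, 4374, 39366]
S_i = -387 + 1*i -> [-387, -386, -385, -384, -383]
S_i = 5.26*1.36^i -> [5.26, 7.15, 9.73, 13.23, 17.99]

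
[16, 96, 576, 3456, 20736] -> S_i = 16*6^i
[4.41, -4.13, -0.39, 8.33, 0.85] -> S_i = Random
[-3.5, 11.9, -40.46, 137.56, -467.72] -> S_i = -3.50*(-3.40)^i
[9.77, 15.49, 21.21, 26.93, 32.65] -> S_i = 9.77 + 5.72*i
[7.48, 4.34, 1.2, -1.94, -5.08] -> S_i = 7.48 + -3.14*i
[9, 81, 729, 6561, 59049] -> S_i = 9*9^i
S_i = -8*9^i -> [-8, -72, -648, -5832, -52488]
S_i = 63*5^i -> [63, 315, 1575, 7875, 39375]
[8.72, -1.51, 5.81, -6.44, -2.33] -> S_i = Random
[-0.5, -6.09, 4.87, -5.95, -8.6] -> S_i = Random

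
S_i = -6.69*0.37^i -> [-6.69, -2.48, -0.92, -0.34, -0.13]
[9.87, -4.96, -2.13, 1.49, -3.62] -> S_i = Random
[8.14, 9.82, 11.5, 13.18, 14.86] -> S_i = 8.14 + 1.68*i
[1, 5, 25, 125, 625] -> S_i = 1*5^i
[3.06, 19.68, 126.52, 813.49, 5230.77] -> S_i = 3.06*6.43^i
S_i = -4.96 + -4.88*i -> [-4.96, -9.84, -14.72, -19.6, -24.48]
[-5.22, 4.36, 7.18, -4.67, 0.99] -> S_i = Random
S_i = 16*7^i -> [16, 112, 784, 5488, 38416]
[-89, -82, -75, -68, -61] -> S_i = -89 + 7*i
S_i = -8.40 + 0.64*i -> [-8.4, -7.76, -7.12, -6.48, -5.84]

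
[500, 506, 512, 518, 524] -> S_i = 500 + 6*i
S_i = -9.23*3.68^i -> [-9.23, -33.97, -125.0, -459.99, -1692.75]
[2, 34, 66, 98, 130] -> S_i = 2 + 32*i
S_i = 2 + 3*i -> [2, 5, 8, 11, 14]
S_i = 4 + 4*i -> [4, 8, 12, 16, 20]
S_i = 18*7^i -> [18, 126, 882, 6174, 43218]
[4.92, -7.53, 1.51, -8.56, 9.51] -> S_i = Random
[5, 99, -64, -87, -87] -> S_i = Random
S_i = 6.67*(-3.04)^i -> [6.67, -20.28, 61.64, -187.39, 569.67]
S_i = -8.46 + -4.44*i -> [-8.46, -12.9, -17.34, -21.78, -26.22]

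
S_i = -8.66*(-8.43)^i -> [-8.66, 73.0, -615.42, 5188.01, -43734.91]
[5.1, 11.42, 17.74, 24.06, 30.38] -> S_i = 5.10 + 6.32*i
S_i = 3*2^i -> [3, 6, 12, 24, 48]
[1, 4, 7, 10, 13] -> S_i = 1 + 3*i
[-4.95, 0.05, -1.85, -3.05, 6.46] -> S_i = Random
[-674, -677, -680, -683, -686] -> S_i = -674 + -3*i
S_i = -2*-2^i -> [-2, 4, -8, 16, -32]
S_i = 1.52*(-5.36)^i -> [1.52, -8.15, 43.67, -234.07, 1254.59]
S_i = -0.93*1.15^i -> [-0.93, -1.07, -1.23, -1.41, -1.63]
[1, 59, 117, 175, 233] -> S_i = 1 + 58*i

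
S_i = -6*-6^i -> [-6, 36, -216, 1296, -7776]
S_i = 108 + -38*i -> [108, 70, 32, -6, -44]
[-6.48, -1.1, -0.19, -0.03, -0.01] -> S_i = -6.48*0.17^i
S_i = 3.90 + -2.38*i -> [3.9, 1.52, -0.86, -3.24, -5.62]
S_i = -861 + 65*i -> [-861, -796, -731, -666, -601]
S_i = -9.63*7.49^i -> [-9.63, -72.13, -540.24, -4046.43, -30307.74]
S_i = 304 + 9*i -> [304, 313, 322, 331, 340]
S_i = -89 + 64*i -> [-89, -25, 39, 103, 167]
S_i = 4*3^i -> [4, 12, 36, 108, 324]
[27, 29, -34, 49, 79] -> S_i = Random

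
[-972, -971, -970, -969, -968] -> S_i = -972 + 1*i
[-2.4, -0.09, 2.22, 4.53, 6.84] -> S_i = -2.40 + 2.31*i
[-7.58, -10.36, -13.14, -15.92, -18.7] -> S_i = -7.58 + -2.78*i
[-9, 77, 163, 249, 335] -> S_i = -9 + 86*i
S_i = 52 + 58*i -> [52, 110, 168, 226, 284]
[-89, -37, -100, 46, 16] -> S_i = Random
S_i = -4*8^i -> [-4, -32, -256, -2048, -16384]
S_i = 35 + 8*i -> [35, 43, 51, 59, 67]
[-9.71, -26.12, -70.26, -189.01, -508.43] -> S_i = -9.71*2.69^i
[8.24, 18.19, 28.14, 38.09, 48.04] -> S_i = 8.24 + 9.95*i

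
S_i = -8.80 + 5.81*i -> [-8.8, -2.99, 2.82, 8.63, 14.44]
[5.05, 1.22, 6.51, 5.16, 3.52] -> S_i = Random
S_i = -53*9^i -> [-53, -477, -4293, -38637, -347733]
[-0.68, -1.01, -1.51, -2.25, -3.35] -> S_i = -0.68*1.49^i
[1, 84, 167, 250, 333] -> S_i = 1 + 83*i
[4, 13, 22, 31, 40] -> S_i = 4 + 9*i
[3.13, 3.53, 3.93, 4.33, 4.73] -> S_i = 3.13 + 0.40*i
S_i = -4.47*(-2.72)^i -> [-4.47, 12.16, -33.07, 89.95, -244.67]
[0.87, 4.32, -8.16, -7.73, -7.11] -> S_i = Random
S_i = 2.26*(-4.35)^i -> [2.26, -9.83, 42.76, -186.03, 809.22]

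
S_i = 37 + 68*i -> [37, 105, 173, 241, 309]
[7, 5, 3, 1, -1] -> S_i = 7 + -2*i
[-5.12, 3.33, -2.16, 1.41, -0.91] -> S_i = -5.12*(-0.65)^i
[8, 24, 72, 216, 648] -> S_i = 8*3^i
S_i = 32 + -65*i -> [32, -33, -98, -163, -228]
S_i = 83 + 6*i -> [83, 89, 95, 101, 107]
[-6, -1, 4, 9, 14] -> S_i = -6 + 5*i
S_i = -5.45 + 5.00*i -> [-5.45, -0.45, 4.55, 9.55, 14.55]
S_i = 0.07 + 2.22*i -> [0.07, 2.29, 4.51, 6.73, 8.95]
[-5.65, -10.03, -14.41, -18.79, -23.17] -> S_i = -5.65 + -4.38*i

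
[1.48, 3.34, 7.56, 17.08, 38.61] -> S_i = 1.48*2.26^i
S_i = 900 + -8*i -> [900, 892, 884, 876, 868]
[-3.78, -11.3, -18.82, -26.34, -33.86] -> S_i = -3.78 + -7.52*i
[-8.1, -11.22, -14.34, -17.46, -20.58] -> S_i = -8.10 + -3.12*i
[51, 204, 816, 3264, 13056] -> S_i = 51*4^i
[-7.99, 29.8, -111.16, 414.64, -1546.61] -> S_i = -7.99*(-3.73)^i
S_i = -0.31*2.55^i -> [-0.31, -0.79, -2.02, -5.14, -13.11]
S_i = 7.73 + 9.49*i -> [7.73, 17.22, 26.71, 36.2, 45.69]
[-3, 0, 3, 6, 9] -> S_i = -3 + 3*i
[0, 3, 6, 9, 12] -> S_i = 0 + 3*i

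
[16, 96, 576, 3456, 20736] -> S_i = 16*6^i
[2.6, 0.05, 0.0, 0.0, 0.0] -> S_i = 2.60*0.02^i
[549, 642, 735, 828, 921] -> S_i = 549 + 93*i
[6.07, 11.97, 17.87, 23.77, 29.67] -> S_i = 6.07 + 5.90*i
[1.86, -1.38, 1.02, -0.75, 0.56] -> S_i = 1.86*(-0.74)^i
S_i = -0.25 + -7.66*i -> [-0.25, -7.91, -15.57, -23.23, -30.89]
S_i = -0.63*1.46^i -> [-0.63, -0.92, -1.34, -1.96, -2.86]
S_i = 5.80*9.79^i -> [5.8, 56.78, 555.9, 5442.22, 53279.33]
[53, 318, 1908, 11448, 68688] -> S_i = 53*6^i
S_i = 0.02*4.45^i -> [0.02, 0.09, 0.4, 1.76, 7.84]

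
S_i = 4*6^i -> [4, 24, 144, 864, 5184]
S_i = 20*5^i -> [20, 100, 500, 2500, 12500]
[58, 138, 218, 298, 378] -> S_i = 58 + 80*i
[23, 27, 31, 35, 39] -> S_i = 23 + 4*i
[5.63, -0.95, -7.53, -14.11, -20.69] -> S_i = 5.63 + -6.58*i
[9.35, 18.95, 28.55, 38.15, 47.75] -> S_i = 9.35 + 9.60*i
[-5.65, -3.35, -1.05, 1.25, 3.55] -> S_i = -5.65 + 2.30*i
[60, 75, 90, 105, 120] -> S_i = 60 + 15*i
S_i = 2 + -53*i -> [2, -51, -104, -157, -210]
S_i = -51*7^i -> [-51, -357, -2499, -17493, -122451]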